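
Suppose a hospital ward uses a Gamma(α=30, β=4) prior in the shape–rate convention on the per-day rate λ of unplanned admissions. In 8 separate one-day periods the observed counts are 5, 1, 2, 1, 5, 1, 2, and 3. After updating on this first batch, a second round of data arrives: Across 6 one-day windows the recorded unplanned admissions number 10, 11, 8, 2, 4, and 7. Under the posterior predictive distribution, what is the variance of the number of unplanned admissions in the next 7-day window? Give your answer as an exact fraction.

4025/81

Total count: 5 + 1 + 2 + 1 + 5 + 1 + 2 + 3 = 20.
Total exposure: 8 days.
After the first batch: Gamma(30 + 20, 4 + 8) = Gamma(50, 12).
Total count: 10 + 11 + 8 + 2 + 4 + 7 = 42.
Total exposure: 6 days.
After the second batch: Gamma(50 + 42, 12 + 6) = Gamma(92, 18).
The posterior predictive for a window of length T is Negative Binomial with variance T·α'·(β'+T)/β'² = 7·92·25/324 = 4025/81.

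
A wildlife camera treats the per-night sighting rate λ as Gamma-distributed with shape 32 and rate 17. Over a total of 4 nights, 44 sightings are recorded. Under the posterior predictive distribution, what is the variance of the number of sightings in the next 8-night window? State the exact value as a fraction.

Total count 44 over total exposure 4 nights.
Posterior: α' = 32 + 44 = 76, β' = 17 + 4 = 21.
The posterior predictive for a window of length T is Negative Binomial with variance T·α'·(β'+T)/β'² = 8·76·29/441 = 17632/441.

17632/441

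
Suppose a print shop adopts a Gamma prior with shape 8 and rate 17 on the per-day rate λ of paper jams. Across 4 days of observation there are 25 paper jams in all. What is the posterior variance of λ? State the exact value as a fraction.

11/147

Total count 25 over total exposure 4 days.
Conjugate update: add total count to the shape and total exposure to the rate, giving Gamma(33, 21).
Posterior variance = α'/β'² = 33/441 = 11/147.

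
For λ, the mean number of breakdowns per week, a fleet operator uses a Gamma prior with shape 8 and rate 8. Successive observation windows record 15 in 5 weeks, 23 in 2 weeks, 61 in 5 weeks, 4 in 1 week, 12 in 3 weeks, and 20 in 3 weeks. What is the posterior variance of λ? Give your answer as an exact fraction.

Total count: 15 + 23 + 61 + 4 + 12 + 20 = 135.
Total exposure: 5 + 2 + 5 + 1 + 3 + 3 = 19 weeks.
Conjugate update: add total count to the shape and total exposure to the rate, giving Gamma(143, 27).
Posterior variance = α'/β'² = 143/729.

143/729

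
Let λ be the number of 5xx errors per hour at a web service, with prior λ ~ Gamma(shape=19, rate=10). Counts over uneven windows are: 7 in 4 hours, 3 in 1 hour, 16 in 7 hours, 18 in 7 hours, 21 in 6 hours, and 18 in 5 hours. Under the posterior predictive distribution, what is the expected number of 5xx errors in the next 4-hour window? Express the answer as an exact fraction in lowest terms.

Total count: 7 + 3 + 16 + 18 + 21 + 18 = 83.
Total exposure: 4 + 1 + 7 + 7 + 6 + 5 = 30 hours.
Posterior: α' = 19 + 83 = 102, β' = 10 + 30 = 40.
Predictive mean over a 4-hour window = T·E[λ|data] = 4·102/40 = 51/5.

51/5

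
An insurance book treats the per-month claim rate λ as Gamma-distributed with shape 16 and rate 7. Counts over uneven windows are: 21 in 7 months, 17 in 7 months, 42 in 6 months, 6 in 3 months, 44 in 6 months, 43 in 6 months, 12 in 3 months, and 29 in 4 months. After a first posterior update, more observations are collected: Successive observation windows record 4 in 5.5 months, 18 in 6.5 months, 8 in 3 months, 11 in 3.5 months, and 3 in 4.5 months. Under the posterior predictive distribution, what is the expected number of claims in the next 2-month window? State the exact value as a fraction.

137/18

Total count: 21 + 17 + 42 + 6 + 44 + 43 + 12 + 29 = 214.
Total exposure: 7 + 7 + 6 + 3 + 6 + 6 + 3 + 4 = 42 months.
After the first batch: Gamma(16 + 214, 7 + 42) = Gamma(230, 49).
Total count: 4 + 18 + 8 + 11 + 3 = 44.
Total exposure: 5.5 + 6.5 + 3 + 3.5 + 4.5 = 23 months.
After the second batch: Gamma(230 + 44, 49 + 23) = Gamma(274, 72).
Predictive mean over a 2-month window = T·E[λ|data] = 2·274/72 = 137/18.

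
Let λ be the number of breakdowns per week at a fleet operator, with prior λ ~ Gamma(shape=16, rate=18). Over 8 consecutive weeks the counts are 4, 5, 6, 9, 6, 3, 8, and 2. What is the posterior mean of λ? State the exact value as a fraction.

Total count: 4 + 5 + 6 + 9 + 6 + 3 + 8 + 2 = 43.
Total exposure: 8 weeks.
By Gamma–Poisson conjugacy, the posterior is Gamma(α + Σx, β + Σt) = Gamma(16 + 43, 18 + 8) = Gamma(59, 26).
Posterior mean = α'/β' = 59/26.

59/26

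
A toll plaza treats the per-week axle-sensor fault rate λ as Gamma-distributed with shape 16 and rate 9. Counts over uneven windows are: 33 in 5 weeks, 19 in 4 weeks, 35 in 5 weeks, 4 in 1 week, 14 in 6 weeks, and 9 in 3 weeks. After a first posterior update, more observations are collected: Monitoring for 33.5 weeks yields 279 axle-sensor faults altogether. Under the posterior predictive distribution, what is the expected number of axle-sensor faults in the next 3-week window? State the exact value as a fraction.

2454/133

Total count: 33 + 19 + 35 + 4 + 14 + 9 = 114.
Total exposure: 5 + 4 + 5 + 1 + 6 + 3 = 24 weeks.
After the first batch: Gamma(16 + 114, 9 + 24) = Gamma(130, 33).
Total count 279 over total exposure 33.5 weeks.
After the second batch: Gamma(130 + 279, 33 + 33.5) = Gamma(409, 133/2).
Predictive mean over a 3-week window = T·E[λ|data] = 3·409/(133/2) = 2454/133.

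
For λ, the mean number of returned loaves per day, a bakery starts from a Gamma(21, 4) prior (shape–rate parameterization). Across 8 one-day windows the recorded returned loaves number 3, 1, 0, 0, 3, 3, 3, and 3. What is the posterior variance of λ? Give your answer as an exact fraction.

37/144

Total count: 3 + 1 + 0 + 0 + 3 + 3 + 3 + 3 = 16.
Total exposure: 8 days.
The Gamma prior is conjugate for the Poisson rate, so λ | data ~ Gamma(21+16, 4+8) = Gamma(37, 12).
Posterior variance = α'/β'² = 37/144.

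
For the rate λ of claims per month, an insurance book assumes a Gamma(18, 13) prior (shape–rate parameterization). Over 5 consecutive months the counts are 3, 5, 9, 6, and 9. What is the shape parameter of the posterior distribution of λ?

50

Total count: 3 + 5 + 9 + 6 + 9 = 32.
Total exposure: 5 months.
Gamma(α, β) with Poisson data over total exposure Σt gives posterior Gamma(α+Σx, β+Σt) = Gamma(50, 18).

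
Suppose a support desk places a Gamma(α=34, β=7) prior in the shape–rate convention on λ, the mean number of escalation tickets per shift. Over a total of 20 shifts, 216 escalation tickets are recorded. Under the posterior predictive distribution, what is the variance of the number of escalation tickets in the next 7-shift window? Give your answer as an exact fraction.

59500/729

Total count 216 over total exposure 20 shifts.
Gamma(α, β) with Poisson data over total exposure Σt gives posterior Gamma(α+Σx, β+Σt) = Gamma(250, 27).
The posterior predictive for a window of length T is Negative Binomial with variance T·α'·(β'+T)/β'² = 7·250·34/729 = 59500/729.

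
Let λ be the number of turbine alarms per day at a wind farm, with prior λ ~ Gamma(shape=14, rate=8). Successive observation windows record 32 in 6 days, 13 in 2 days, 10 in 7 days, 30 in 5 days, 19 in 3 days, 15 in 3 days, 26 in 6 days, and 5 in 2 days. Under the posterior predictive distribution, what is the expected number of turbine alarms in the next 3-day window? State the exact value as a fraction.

Total count: 32 + 13 + 10 + 30 + 19 + 15 + 26 + 5 = 150.
Total exposure: 6 + 2 + 7 + 5 + 3 + 3 + 6 + 2 = 34 days.
Conjugate update: add total count to the shape and total exposure to the rate, giving Gamma(164, 42).
Predictive mean over a 3-day window = T·E[λ|data] = 3·164/42 = 82/7.

82/7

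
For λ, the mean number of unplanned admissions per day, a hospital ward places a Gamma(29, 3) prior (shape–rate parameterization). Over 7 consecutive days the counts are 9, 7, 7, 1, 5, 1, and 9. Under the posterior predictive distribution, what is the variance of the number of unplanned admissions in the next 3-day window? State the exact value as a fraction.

663/25

Total count: 9 + 7 + 7 + 1 + 5 + 1 + 9 = 39.
Total exposure: 7 days.
Conjugate update: add total count to the shape and total exposure to the rate, giving Gamma(68, 10).
The posterior predictive for a window of length T is Negative Binomial with variance T·α'·(β'+T)/β'² = 3·68·13/100 = 663/25.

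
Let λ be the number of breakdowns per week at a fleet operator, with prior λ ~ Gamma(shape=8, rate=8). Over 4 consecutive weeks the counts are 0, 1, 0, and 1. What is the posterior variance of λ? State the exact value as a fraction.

5/72

Total count: 0 + 1 + 0 + 1 = 2.
Total exposure: 4 weeks.
Gamma(α, β) with Poisson data over total exposure Σt gives posterior Gamma(α+Σx, β+Σt) = Gamma(10, 12).
Posterior variance = α'/β'² = 10/144 = 5/72.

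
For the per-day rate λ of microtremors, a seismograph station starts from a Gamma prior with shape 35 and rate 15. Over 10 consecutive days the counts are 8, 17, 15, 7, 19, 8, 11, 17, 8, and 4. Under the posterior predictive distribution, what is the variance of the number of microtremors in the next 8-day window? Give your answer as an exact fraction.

Total count: 8 + 17 + 15 + 7 + 19 + 8 + 11 + 17 + 8 + 4 = 114.
Total exposure: 10 days.
The Gamma prior is conjugate for the Poisson rate, so λ | data ~ Gamma(35+114, 15+10) = Gamma(149, 25).
The posterior predictive for a window of length T is Negative Binomial with variance T·α'·(β'+T)/β'² = 8·149·33/625 = 39336/625.

39336/625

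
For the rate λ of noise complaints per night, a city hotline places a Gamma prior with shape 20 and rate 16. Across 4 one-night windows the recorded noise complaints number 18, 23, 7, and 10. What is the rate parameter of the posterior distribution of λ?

Total count: 18 + 23 + 7 + 10 = 58.
Total exposure: 4 nights.
Posterior: α' = 20 + 58 = 78, β' = 16 + 4 = 20.

20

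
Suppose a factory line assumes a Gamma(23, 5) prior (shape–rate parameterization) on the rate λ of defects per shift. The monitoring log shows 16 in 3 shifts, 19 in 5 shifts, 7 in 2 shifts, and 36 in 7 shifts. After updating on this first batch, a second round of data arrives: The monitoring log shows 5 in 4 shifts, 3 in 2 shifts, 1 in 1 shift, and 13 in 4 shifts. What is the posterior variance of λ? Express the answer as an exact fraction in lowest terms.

41/363

Total count: 16 + 19 + 7 + 36 = 78.
Total exposure: 3 + 5 + 2 + 7 = 17 shifts.
After the first batch: Gamma(23 + 78, 5 + 17) = Gamma(101, 22).
Total count: 5 + 3 + 1 + 13 = 22.
Total exposure: 4 + 2 + 1 + 4 = 11 shifts.
After the second batch: Gamma(101 + 22, 22 + 11) = Gamma(123, 33).
Posterior variance = α'/β'² = 123/1089 = 41/363.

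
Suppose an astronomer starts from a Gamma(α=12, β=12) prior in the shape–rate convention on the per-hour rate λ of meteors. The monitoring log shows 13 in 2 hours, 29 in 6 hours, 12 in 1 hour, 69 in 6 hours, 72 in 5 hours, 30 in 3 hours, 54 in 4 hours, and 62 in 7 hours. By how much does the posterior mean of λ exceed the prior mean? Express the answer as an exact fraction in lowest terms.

307/46

Total count: 13 + 29 + 12 + 69 + 72 + 30 + 54 + 62 = 341.
Total exposure: 2 + 6 + 1 + 6 + 5 + 3 + 4 + 7 = 34 hours.
By Gamma–Poisson conjugacy, the posterior is Gamma(α + Σx, β + Σt) = Gamma(12 + 341, 12 + 34) = Gamma(353, 46).
Posterior mean = 353/46 = 353/46; prior mean = 12/12 = 1. Difference = 353/46 − 1 = 307/46.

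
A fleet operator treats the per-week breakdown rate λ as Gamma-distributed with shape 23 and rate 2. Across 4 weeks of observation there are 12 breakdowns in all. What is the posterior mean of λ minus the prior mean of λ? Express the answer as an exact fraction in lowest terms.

-17/3

Total count 12 over total exposure 4 weeks.
Conjugate update: add total count to the shape and total exposure to the rate, giving Gamma(35, 6).
Posterior mean = 35/6 = 35/6; prior mean = 23/2 = 23/2. Difference = 35/6 − 23/2 = -17/3.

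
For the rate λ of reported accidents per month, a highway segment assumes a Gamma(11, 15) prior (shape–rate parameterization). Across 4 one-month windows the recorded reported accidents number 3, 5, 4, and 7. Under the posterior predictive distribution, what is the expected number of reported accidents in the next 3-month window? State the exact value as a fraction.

90/19

Total count: 3 + 5 + 4 + 7 = 19.
Total exposure: 4 months.
Posterior: α' = 11 + 19 = 30, β' = 15 + 4 = 19.
Predictive mean over a 3-month window = T·E[λ|data] = 3·30/19 = 90/19.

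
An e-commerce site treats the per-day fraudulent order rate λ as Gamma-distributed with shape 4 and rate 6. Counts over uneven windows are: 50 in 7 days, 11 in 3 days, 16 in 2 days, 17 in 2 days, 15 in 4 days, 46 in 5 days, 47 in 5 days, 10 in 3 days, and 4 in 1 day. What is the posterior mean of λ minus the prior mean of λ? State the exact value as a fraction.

Total count: 50 + 11 + 16 + 17 + 15 + 46 + 47 + 10 + 4 = 216.
Total exposure: 7 + 3 + 2 + 2 + 4 + 5 + 5 + 3 + 1 = 32 days.
Conjugate update: add total count to the shape and total exposure to the rate, giving Gamma(220, 38).
Posterior mean = 220/38 = 110/19; prior mean = 4/6 = 2/3. Difference = 110/19 − 2/3 = 292/57.

292/57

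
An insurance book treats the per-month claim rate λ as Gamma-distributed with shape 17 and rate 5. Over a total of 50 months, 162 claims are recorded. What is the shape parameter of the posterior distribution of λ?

Total count 162 over total exposure 50 months.
Posterior: α' = 17 + 162 = 179, β' = 5 + 50 = 55.

179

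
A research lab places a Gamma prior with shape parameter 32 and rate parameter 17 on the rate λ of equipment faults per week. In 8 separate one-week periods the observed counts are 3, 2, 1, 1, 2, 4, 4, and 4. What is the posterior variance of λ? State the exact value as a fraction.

53/625

Total count: 3 + 2 + 1 + 1 + 2 + 4 + 4 + 4 = 21.
Total exposure: 8 weeks.
Posterior: α' = 32 + 21 = 53, β' = 17 + 8 = 25.
Posterior variance = α'/β'² = 53/625.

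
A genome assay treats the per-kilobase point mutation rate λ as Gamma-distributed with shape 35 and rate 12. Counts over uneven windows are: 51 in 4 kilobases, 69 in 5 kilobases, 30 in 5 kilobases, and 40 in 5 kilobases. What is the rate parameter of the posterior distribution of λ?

Total count: 51 + 69 + 30 + 40 = 190.
Total exposure: 4 + 5 + 5 + 5 = 19 kilobases.
Conjugate update: add total count to the shape and total exposure to the rate, giving Gamma(225, 31).

31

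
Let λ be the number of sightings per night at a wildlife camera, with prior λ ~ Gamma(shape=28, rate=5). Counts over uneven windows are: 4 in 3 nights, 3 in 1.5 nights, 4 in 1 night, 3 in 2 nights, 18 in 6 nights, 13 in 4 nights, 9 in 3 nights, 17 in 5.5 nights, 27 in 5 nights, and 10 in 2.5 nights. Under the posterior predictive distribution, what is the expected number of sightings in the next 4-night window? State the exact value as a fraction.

1088/77

Total count: 4 + 3 + 4 + 3 + 18 + 13 + 9 + 17 + 27 + 10 = 108.
Total exposure: 3 + 1.5 + 1 + 2 + 6 + 4 + 3 + 5.5 + 5 + 2.5 = 33.5 nights.
Conjugate update: add total count to the shape and total exposure to the rate, giving Gamma(136, 77/2).
Predictive mean over a 4-night window = T·E[λ|data] = 4·136/(77/2) = 1088/77.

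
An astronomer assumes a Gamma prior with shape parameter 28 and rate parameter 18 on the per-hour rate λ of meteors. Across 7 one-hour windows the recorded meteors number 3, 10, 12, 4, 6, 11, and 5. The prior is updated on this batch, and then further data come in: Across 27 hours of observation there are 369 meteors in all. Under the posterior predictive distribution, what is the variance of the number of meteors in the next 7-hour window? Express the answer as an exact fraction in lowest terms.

Total count: 3 + 10 + 12 + 4 + 6 + 11 + 5 = 51.
Total exposure: 7 hours.
After the first batch: Gamma(28 + 51, 18 + 7) = Gamma(79, 25).
Total count 369 over total exposure 27 hours.
After the second batch: Gamma(79 + 369, 25 + 27) = Gamma(448, 52).
The posterior predictive for a window of length T is Negative Binomial with variance T·α'·(β'+T)/β'² = 7·448·59/2704 = 11564/169.

11564/169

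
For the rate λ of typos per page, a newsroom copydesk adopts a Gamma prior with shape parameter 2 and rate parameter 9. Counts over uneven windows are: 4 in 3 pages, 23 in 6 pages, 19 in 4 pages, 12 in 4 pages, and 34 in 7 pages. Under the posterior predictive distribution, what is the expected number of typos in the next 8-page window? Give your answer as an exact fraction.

Total count: 4 + 23 + 19 + 12 + 34 = 92.
Total exposure: 3 + 6 + 4 + 4 + 7 = 24 pages.
Conjugate update: add total count to the shape and total exposure to the rate, giving Gamma(94, 33).
Predictive mean over an 8-page window = T·E[λ|data] = 8·94/33 = 752/33.

752/33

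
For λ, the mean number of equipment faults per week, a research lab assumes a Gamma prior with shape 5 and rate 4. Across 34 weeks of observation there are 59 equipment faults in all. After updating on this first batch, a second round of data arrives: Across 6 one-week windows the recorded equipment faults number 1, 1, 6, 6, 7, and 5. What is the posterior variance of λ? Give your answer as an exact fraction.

45/968

Total count 59 over total exposure 34 weeks.
After the first batch: Gamma(5 + 59, 4 + 34) = Gamma(64, 38).
Total count: 1 + 1 + 6 + 6 + 7 + 5 = 26.
Total exposure: 6 weeks.
After the second batch: Gamma(64 + 26, 38 + 6) = Gamma(90, 44).
Posterior variance = α'/β'² = 90/1936 = 45/968.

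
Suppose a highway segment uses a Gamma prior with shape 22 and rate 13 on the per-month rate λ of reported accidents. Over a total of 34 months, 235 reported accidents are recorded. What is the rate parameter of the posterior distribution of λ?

47

Total count 235 over total exposure 34 months.
Conjugate update: add total count to the shape and total exposure to the rate, giving Gamma(257, 47).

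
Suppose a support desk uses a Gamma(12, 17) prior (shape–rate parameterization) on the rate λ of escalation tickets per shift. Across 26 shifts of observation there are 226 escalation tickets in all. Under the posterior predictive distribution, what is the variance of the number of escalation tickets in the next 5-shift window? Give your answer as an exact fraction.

57120/1849

Total count 226 over total exposure 26 shifts.
Gamma(α, β) with Poisson data over total exposure Σt gives posterior Gamma(α+Σx, β+Σt) = Gamma(238, 43).
The posterior predictive for a window of length T is Negative Binomial with variance T·α'·(β'+T)/β'² = 5·238·48/1849 = 57120/1849.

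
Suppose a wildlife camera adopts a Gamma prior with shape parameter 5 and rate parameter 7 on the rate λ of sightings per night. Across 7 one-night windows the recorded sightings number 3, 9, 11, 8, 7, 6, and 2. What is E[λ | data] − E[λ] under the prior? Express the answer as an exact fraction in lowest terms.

Total count: 3 + 9 + 11 + 8 + 7 + 6 + 2 = 46.
Total exposure: 7 nights.
By Gamma–Poisson conjugacy, the posterior is Gamma(α + Σx, β + Σt) = Gamma(5 + 46, 7 + 7) = Gamma(51, 14).
Posterior mean = 51/14 = 51/14; prior mean = 5/7 = 5/7. Difference = 51/14 − 5/7 = 41/14.

41/14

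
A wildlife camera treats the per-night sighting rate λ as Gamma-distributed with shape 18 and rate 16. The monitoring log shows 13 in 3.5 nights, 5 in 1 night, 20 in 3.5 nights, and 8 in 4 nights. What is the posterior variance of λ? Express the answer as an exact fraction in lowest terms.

Total count: 13 + 5 + 20 + 8 = 46.
Total exposure: 3.5 + 1 + 3.5 + 4 = 12 nights.
The Gamma prior is conjugate for the Poisson rate, so λ | data ~ Gamma(18+46, 16+12) = Gamma(64, 28).
Posterior variance = α'/β'² = 64/784 = 4/49.

4/49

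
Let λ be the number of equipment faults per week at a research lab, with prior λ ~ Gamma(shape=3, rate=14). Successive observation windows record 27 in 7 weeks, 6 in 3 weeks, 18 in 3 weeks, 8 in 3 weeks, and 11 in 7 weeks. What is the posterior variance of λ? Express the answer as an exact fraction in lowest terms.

Total count: 27 + 6 + 18 + 8 + 11 = 70.
Total exposure: 7 + 3 + 3 + 3 + 7 = 23 weeks.
Posterior: α' = 3 + 70 = 73, β' = 14 + 23 = 37.
Posterior variance = α'/β'² = 73/1369.

73/1369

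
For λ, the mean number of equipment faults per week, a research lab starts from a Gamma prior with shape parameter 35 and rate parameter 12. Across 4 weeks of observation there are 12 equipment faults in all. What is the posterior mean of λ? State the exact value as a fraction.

47/16

Total count 12 over total exposure 4 weeks.
By Gamma–Poisson conjugacy, the posterior is Gamma(α + Σx, β + Σt) = Gamma(35 + 12, 12 + 4) = Gamma(47, 16).
Posterior mean = α'/β' = 47/16.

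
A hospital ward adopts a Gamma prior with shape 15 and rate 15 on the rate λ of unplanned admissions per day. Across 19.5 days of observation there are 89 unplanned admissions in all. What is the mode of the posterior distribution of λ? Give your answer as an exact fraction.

206/69

Total count 89 over total exposure 19.5 days.
Conjugate update: add total count to the shape and total exposure to the rate, giving Gamma(104, 69/2).
Posterior mode = (α'−1)/β' = 103/(69/2) = 206/69.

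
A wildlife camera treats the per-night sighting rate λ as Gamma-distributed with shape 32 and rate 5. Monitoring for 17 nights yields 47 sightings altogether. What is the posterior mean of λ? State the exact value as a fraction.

79/22

Total count 47 over total exposure 17 nights.
The Gamma prior is conjugate for the Poisson rate, so λ | data ~ Gamma(32+47, 5+17) = Gamma(79, 22).
Posterior mean = α'/β' = 79/22.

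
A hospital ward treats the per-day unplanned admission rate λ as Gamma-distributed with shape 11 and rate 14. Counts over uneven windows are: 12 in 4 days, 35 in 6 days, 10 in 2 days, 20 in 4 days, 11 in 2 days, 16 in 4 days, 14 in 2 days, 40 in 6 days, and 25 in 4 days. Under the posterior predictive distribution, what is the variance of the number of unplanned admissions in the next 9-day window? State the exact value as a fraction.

5529/128

Total count: 12 + 35 + 10 + 20 + 11 + 16 + 14 + 40 + 25 = 183.
Total exposure: 4 + 6 + 2 + 4 + 2 + 4 + 2 + 6 + 4 = 34 days.
By Gamma–Poisson conjugacy, the posterior is Gamma(α + Σx, β + Σt) = Gamma(11 + 183, 14 + 34) = Gamma(194, 48).
The posterior predictive for a window of length T is Negative Binomial with variance T·α'·(β'+T)/β'² = 9·194·57/2304 = 5529/128.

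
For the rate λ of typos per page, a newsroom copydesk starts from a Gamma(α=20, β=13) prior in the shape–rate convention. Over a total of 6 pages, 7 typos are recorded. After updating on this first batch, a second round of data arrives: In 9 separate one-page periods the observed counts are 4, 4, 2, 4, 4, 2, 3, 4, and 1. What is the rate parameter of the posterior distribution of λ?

28

Total count 7 over total exposure 6 pages.
After the first batch: Gamma(20 + 7, 13 + 6) = Gamma(27, 19).
Total count: 4 + 4 + 2 + 4 + 4 + 2 + 3 + 4 + 1 = 28.
Total exposure: 9 pages.
After the second batch: Gamma(27 + 28, 19 + 9) = Gamma(55, 28).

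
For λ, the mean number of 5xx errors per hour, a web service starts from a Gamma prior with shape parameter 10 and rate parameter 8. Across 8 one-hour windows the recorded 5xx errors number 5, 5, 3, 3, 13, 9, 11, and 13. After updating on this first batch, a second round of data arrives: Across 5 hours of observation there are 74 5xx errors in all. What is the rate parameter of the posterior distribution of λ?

21

Total count: 5 + 5 + 3 + 3 + 13 + 9 + 11 + 13 = 62.
Total exposure: 8 hours.
After the first batch: Gamma(10 + 62, 8 + 8) = Gamma(72, 16).
Total count 74 over total exposure 5 hours.
After the second batch: Gamma(72 + 74, 16 + 5) = Gamma(146, 21).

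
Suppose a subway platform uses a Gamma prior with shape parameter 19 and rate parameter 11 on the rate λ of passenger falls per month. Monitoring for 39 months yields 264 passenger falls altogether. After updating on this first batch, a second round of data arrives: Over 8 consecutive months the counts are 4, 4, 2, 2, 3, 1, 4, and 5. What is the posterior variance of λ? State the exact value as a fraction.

Total count 264 over total exposure 39 months.
After the first batch: Gamma(19 + 264, 11 + 39) = Gamma(283, 50).
Total count: 4 + 4 + 2 + 2 + 3 + 1 + 4 + 5 = 25.
Total exposure: 8 months.
After the second batch: Gamma(283 + 25, 50 + 8) = Gamma(308, 58).
Posterior variance = α'/β'² = 308/3364 = 77/841.

77/841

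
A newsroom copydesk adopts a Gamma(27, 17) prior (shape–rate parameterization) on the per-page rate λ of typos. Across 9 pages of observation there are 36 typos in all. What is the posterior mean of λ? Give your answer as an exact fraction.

Total count 36 over total exposure 9 pages.
By Gamma–Poisson conjugacy, the posterior is Gamma(α + Σx, β + Σt) = Gamma(27 + 36, 17 + 9) = Gamma(63, 26).
Posterior mean = α'/β' = 63/26.

63/26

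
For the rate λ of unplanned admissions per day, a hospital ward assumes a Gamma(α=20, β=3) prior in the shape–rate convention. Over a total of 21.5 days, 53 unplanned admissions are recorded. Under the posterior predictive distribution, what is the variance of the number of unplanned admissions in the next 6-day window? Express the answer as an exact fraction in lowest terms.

53436/2401

Total count 53 over total exposure 21.5 days.
Posterior: α' = 20 + 53 = 73, β' = 3 + 21.5 = 49/2.
The posterior predictive for a window of length T is Negative Binomial with variance T·α'·(β'+T)/β'² = 6·73·(61/2)/(2401/4) = 53436/2401.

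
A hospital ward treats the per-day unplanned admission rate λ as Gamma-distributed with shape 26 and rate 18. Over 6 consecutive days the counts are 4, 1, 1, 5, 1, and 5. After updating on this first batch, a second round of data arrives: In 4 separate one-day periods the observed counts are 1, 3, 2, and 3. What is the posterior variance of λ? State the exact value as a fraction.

13/196

Total count: 4 + 1 + 1 + 5 + 1 + 5 = 17.
Total exposure: 6 days.
After the first batch: Gamma(26 + 17, 18 + 6) = Gamma(43, 24).
Total count: 1 + 3 + 2 + 3 = 9.
Total exposure: 4 days.
After the second batch: Gamma(43 + 9, 24 + 4) = Gamma(52, 28).
Posterior variance = α'/β'² = 52/784 = 13/196.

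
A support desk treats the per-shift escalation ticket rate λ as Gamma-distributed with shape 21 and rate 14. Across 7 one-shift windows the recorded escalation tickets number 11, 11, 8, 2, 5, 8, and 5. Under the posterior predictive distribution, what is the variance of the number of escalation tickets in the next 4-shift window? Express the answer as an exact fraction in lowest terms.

7100/441

Total count: 11 + 11 + 8 + 2 + 5 + 8 + 5 = 50.
Total exposure: 7 shifts.
Posterior: α' = 21 + 50 = 71, β' = 14 + 7 = 21.
The posterior predictive for a window of length T is Negative Binomial with variance T·α'·(β'+T)/β'² = 4·71·25/441 = 7100/441.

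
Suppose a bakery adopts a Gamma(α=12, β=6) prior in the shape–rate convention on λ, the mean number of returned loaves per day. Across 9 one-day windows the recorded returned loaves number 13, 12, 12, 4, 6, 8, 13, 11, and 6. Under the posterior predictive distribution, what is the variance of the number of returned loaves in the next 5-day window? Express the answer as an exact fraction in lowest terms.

388/9

Total count: 13 + 12 + 12 + 4 + 6 + 8 + 13 + 11 + 6 = 85.
Total exposure: 9 days.
Conjugate update: add total count to the shape and total exposure to the rate, giving Gamma(97, 15).
The posterior predictive for a window of length T is Negative Binomial with variance T·α'·(β'+T)/β'² = 5·97·20/225 = 388/9.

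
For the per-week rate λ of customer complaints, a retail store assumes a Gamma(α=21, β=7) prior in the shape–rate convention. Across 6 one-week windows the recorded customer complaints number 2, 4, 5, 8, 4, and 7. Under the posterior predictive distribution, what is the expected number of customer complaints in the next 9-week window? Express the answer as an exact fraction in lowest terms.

Total count: 2 + 4 + 5 + 8 + 4 + 7 = 30.
Total exposure: 6 weeks.
Conjugate update: add total count to the shape and total exposure to the rate, giving Gamma(51, 13).
Predictive mean over a 9-week window = T·E[λ|data] = 9·51/13 = 459/13.

459/13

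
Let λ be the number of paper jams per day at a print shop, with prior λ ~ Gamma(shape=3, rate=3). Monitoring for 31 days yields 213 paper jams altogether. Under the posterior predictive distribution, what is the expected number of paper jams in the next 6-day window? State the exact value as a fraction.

Total count 213 over total exposure 31 days.
Posterior: α' = 3 + 213 = 216, β' = 3 + 31 = 34.
Predictive mean over a 6-day window = T·E[λ|data] = 6·216/34 = 648/17.

648/17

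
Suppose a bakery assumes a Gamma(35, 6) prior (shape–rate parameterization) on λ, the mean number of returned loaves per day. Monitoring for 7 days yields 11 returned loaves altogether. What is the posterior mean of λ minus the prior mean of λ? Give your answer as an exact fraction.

Total count 11 over total exposure 7 days.
By Gamma–Poisson conjugacy, the posterior is Gamma(α + Σx, β + Σt) = Gamma(35 + 11, 6 + 7) = Gamma(46, 13).
Posterior mean = 46/13 = 46/13; prior mean = 35/6 = 35/6. Difference = 46/13 − 35/6 = -179/78.

-179/78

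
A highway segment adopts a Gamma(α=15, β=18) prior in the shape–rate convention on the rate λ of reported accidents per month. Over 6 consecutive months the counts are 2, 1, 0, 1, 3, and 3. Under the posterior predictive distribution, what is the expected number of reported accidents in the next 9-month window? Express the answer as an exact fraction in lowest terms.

Total count: 2 + 1 + 0 + 1 + 3 + 3 = 10.
Total exposure: 6 months.
Gamma(α, β) with Poisson data over total exposure Σt gives posterior Gamma(α+Σx, β+Σt) = Gamma(25, 24).
Predictive mean over a 9-month window = T·E[λ|data] = 9·25/24 = 75/8.

75/8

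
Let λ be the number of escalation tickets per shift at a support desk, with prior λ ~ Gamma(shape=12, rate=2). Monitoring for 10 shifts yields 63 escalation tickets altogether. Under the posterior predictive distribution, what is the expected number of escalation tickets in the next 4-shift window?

25

Total count 63 over total exposure 10 shifts.
Gamma(α, β) with Poisson data over total exposure Σt gives posterior Gamma(α+Σx, β+Σt) = Gamma(75, 12).
Predictive mean over a 4-shift window = T·E[λ|data] = 4·75/12 = 25.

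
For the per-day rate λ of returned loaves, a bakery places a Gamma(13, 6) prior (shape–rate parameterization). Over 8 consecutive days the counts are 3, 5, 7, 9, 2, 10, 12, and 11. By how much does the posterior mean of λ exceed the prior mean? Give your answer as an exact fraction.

Total count: 3 + 5 + 7 + 9 + 2 + 10 + 12 + 11 = 59.
Total exposure: 8 days.
Conjugate update: add total count to the shape and total exposure to the rate, giving Gamma(72, 14).
Posterior mean = 72/14 = 36/7; prior mean = 13/6 = 13/6. Difference = 36/7 − 13/6 = 125/42.

125/42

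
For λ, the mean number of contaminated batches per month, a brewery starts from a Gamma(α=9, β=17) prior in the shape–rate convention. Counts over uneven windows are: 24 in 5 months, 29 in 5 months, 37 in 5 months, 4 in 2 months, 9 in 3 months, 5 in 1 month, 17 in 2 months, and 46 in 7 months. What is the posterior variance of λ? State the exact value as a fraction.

Total count: 24 + 29 + 37 + 4 + 9 + 5 + 17 + 46 = 171.
Total exposure: 5 + 5 + 5 + 2 + 3 + 1 + 2 + 7 = 30 months.
The Gamma prior is conjugate for the Poisson rate, so λ | data ~ Gamma(9+171, 17+30) = Gamma(180, 47).
Posterior variance = α'/β'² = 180/2209.

180/2209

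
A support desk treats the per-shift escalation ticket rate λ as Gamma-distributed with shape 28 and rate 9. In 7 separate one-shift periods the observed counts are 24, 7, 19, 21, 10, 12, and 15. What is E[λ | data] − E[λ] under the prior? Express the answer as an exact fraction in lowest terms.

Total count: 24 + 7 + 19 + 21 + 10 + 12 + 15 = 108.
Total exposure: 7 shifts.
Posterior: α' = 28 + 108 = 136, β' = 9 + 7 = 16.
Posterior mean = 136/16 = 17/2; prior mean = 28/9 = 28/9. Difference = 17/2 − 28/9 = 97/18.

97/18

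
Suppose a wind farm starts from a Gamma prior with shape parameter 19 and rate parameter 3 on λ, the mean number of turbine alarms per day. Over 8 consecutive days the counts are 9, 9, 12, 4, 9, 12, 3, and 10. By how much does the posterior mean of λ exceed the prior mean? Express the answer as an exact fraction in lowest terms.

Total count: 9 + 9 + 12 + 4 + 9 + 12 + 3 + 10 = 68.
Total exposure: 8 days.
Posterior: α' = 19 + 68 = 87, β' = 3 + 8 = 11.
Posterior mean = 87/11 = 87/11; prior mean = 19/3 = 19/3. Difference = 87/11 − 19/3 = 52/33.

52/33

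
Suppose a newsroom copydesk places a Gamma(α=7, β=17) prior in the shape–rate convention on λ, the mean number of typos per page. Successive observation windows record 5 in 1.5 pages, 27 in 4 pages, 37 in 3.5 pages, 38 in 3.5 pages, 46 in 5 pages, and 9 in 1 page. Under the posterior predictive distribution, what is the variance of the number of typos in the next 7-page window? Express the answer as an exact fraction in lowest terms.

Total count: 5 + 27 + 37 + 38 + 46 + 9 = 162.
Total exposure: 1.5 + 4 + 3.5 + 3.5 + 5 + 1 = 18.5 pages.
Conjugate update: add total count to the shape and total exposure to the rate, giving Gamma(169, 71/2).
The posterior predictive for a window of length T is Negative Binomial with variance T·α'·(β'+T)/β'² = 7·169·(85/2)/(5041/4) = 201110/5041.

201110/5041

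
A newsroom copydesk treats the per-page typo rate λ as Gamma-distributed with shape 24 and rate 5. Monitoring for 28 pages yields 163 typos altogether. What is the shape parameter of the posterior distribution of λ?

Total count 163 over total exposure 28 pages.
The Gamma prior is conjugate for the Poisson rate, so λ | data ~ Gamma(24+163, 5+28) = Gamma(187, 33).

187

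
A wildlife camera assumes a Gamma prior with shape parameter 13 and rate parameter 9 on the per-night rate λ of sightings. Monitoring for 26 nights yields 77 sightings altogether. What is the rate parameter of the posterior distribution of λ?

35

Total count 77 over total exposure 26 nights.
The Gamma prior is conjugate for the Poisson rate, so λ | data ~ Gamma(13+77, 9+26) = Gamma(90, 35).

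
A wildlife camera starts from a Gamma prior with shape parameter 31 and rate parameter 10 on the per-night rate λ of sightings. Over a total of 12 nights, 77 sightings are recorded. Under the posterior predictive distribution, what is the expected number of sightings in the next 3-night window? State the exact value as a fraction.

162/11

Total count 77 over total exposure 12 nights.
Conjugate update: add total count to the shape and total exposure to the rate, giving Gamma(108, 22).
Predictive mean over a 3-night window = T·E[λ|data] = 3·108/22 = 162/11.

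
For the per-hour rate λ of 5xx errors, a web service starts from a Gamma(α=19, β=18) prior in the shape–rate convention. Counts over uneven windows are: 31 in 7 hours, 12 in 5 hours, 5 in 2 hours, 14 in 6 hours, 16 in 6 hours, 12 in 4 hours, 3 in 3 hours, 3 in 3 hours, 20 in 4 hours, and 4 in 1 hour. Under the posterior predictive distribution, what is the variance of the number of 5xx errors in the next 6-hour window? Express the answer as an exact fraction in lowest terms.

Total count: 31 + 12 + 5 + 14 + 16 + 12 + 3 + 3 + 20 + 4 = 120.
Total exposure: 7 + 5 + 2 + 6 + 6 + 4 + 3 + 3 + 4 + 1 = 41 hours.
Gamma(α, β) with Poisson data over total exposure Σt gives posterior Gamma(α+Σx, β+Σt) = Gamma(139, 59).
The posterior predictive for a window of length T is Negative Binomial with variance T·α'·(β'+T)/β'² = 6·139·65/3481 = 54210/3481.

54210/3481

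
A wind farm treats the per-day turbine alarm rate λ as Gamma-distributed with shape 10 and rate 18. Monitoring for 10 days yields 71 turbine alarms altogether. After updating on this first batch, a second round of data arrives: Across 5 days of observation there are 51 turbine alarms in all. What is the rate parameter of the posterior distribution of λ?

Total count 71 over total exposure 10 days.
After the first batch: Gamma(10 + 71, 18 + 10) = Gamma(81, 28).
Total count 51 over total exposure 5 days.
After the second batch: Gamma(81 + 51, 28 + 5) = Gamma(132, 33).

33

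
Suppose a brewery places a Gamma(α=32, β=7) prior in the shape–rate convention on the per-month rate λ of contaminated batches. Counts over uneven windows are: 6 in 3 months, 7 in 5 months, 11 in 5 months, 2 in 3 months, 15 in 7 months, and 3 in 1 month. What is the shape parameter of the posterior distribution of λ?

Total count: 6 + 7 + 11 + 2 + 15 + 3 = 44.
Total exposure: 3 + 5 + 5 + 3 + 7 + 1 = 24 months.
By Gamma–Poisson conjugacy, the posterior is Gamma(α + Σx, β + Σt) = Gamma(32 + 44, 7 + 24) = Gamma(76, 31).

76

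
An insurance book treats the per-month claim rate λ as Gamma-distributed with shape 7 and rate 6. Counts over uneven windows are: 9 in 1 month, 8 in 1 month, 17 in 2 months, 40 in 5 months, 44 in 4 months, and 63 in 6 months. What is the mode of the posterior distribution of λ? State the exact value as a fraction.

187/25

Total count: 9 + 8 + 17 + 40 + 44 + 63 = 181.
Total exposure: 1 + 1 + 2 + 5 + 4 + 6 = 19 months.
Gamma(α, β) with Poisson data over total exposure Σt gives posterior Gamma(α+Σx, β+Σt) = Gamma(188, 25).
Posterior mode = (α'−1)/β' = 187/25.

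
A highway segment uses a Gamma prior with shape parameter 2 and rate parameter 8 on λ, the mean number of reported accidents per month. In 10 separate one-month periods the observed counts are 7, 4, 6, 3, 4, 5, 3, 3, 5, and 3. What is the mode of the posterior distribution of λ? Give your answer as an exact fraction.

Total count: 7 + 4 + 6 + 3 + 4 + 5 + 3 + 3 + 5 + 3 = 43.
Total exposure: 10 months.
The Gamma prior is conjugate for the Poisson rate, so λ | data ~ Gamma(2+43, 8+10) = Gamma(45, 18).
Posterior mode = (α'−1)/β' = 44/18 = 22/9.

22/9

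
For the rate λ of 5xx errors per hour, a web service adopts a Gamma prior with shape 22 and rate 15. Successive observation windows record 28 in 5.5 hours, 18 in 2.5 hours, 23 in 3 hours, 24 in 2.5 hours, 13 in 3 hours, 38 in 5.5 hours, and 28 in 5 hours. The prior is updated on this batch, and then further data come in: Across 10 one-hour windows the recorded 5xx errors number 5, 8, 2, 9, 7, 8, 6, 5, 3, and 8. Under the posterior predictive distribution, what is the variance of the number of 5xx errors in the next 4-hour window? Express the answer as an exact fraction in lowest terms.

Total count: 28 + 18 + 23 + 24 + 13 + 38 + 28 = 172.
Total exposure: 5.5 + 2.5 + 3 + 2.5 + 3 + 5.5 + 5 = 27 hours.
After the first batch: Gamma(22 + 172, 15 + 27) = Gamma(194, 42).
Total count: 5 + 8 + 2 + 9 + 7 + 8 + 6 + 5 + 3 + 8 = 61.
Total exposure: 10 hours.
After the second batch: Gamma(194 + 61, 42 + 10) = Gamma(255, 52).
The posterior predictive for a window of length T is Negative Binomial with variance T·α'·(β'+T)/β'² = 4·255·56/2704 = 3570/169.

3570/169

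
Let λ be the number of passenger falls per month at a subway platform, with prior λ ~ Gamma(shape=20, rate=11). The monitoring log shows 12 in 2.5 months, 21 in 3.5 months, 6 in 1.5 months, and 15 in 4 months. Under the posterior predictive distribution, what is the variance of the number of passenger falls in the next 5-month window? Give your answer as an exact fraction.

Total count: 12 + 21 + 6 + 15 = 54.
Total exposure: 2.5 + 3.5 + 1.5 + 4 = 11.5 months.
The Gamma prior is conjugate for the Poisson rate, so λ | data ~ Gamma(20+54, 11+11.5) = Gamma(74, 45/2).
The posterior predictive for a window of length T is Negative Binomial with variance T·α'·(β'+T)/β'² = 5·74·(55/2)/(2025/4) = 1628/81.

1628/81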